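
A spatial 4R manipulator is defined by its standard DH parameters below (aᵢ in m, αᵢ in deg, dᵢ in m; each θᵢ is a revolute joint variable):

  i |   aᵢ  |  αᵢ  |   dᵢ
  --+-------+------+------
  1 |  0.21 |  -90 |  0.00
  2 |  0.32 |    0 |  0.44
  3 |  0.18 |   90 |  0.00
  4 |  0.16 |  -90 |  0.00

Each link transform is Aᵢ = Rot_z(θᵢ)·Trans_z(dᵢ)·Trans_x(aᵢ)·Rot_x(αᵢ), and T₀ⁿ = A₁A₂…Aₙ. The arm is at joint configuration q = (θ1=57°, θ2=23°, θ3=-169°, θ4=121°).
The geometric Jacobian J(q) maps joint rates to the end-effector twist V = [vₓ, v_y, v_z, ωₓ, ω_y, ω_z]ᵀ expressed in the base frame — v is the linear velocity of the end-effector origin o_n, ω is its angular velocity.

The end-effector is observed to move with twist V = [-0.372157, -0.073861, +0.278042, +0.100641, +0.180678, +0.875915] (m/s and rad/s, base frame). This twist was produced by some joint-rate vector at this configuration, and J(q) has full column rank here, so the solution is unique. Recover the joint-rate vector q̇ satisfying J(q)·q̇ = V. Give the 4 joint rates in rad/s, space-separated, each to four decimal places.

0.5700 -0.8440 0.8580 -0.3690

o_n = [-0.2533, 0.6696, -0.0705]
J₁: ẑ×o_n = [-0.6696, -0.2533, 0.0000], ω = ẑ
J2: z=[-0.8387, 0.5446, 0.0000] o=[0.1144, 0.1761, 0.0000] → [-0.0384, -0.0591, -0.2137, -0.8387, 0.5446, 0.0000]
J3: z=[-0.8387, 0.5446, 0.0000] o=[-0.0942, 0.6628, -0.1250] → [0.0297, 0.0458, 0.0809, -0.8387, 0.5446, 0.0000]
J4: z=[-0.3046, -0.4690, -0.8290] o=[-0.1755, 0.5377, -0.0244] → [0.1310, 0.0505, -0.0767, -0.3046, -0.4690, -0.8290]
q̇ = J⁺·V = [0.5700, -0.8440, 0.8580, -0.3690]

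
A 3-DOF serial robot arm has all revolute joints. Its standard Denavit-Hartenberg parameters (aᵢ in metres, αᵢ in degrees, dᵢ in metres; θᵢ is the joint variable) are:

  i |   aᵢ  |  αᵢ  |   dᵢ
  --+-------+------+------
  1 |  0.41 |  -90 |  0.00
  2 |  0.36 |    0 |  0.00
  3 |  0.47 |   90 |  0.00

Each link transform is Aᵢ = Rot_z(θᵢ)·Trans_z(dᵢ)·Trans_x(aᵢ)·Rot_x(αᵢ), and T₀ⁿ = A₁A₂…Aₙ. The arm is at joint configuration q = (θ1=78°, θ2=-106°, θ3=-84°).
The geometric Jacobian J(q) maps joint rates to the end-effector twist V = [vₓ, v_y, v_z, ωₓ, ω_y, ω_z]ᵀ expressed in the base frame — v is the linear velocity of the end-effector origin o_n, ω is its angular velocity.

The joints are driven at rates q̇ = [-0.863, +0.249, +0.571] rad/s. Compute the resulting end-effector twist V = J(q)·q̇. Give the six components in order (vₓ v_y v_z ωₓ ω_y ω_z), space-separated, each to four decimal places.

o_n = [-0.0316, -0.1488, 0.2644]
J₁: ẑ×o_n = [0.1488, -0.0316, 0.0000], ω = ẑ
J2: z=[-0.9781, 0.2079, 0.0000] o=[0.0852, 0.4010, 0.0000] → [0.0550, 0.2587, 0.5621, -0.9781, 0.2079, 0.0000]
J3: z=[-0.9781, 0.2079, 0.0000] o=[0.0646, 0.3040, 0.3461] → [-0.0170, -0.0798, 0.4629, -0.9781, 0.2079, 0.0000]
V = J·q̇ = [-0.1244, 0.0461, 0.4043, -0.8021, 0.1705, -0.8630]

-0.1244 0.0461 0.4043 -0.8021 0.1705 -0.8630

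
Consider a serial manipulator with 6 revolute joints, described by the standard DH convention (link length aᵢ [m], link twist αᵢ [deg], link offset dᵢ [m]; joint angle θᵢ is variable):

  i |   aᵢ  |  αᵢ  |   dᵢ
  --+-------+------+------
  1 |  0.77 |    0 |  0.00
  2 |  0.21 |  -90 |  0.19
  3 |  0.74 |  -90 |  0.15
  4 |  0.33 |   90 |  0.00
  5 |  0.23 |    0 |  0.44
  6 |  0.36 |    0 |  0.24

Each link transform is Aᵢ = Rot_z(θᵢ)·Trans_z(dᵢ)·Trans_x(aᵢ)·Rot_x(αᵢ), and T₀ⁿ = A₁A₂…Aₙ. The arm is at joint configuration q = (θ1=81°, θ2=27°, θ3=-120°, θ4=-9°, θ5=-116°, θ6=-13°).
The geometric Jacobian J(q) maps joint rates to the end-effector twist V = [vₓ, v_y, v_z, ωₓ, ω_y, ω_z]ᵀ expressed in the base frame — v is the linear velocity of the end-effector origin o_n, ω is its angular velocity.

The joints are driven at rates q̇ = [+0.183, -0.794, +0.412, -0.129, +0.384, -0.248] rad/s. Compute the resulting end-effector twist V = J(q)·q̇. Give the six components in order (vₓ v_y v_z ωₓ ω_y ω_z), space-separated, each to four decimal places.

o_n = [-0.4977, 0.0030, 0.4977]
J₁: ẑ×o_n = [-0.0030, -0.4977, 0.0000], ω = ẑ
J2: z=[0.0000, 0.0000, 1.0000] o=[0.1205, 0.7605, 0.0000] → [0.7575, -0.6182, 0.0000, 0.0000, 0.0000, 1.0000]
J3: z=[-0.9511, -0.3090, 0.0000] o=[0.0556, 0.9602, 0.1900] → [-0.0951, 0.2927, 0.7394, -0.9511, -0.3090, 0.0000]
J4: z=[-0.2676, 0.8236, 0.5000] o=[0.0272, 0.5620, 0.8309] → [0.0051, -0.3516, 0.5820, -0.2676, 0.8236, 0.5000]
J5: z=[-0.9635, -0.2308, -0.1355] o=[0.0285, 0.3911, 1.1131] → [0.0895, -0.5217, 0.2524, -0.9635, -0.2308, -0.1355]
J6: z=[-0.9635, -0.2308, -0.1355] o=[-0.3405, 0.1715, 0.8639] → [0.0617, -0.3315, 0.1260, -0.9635, -0.2308, -0.1355]
V = J·q̇ = [-0.6228, 0.4476, 0.2952, -0.4884, -0.2650, -0.6939]

-0.6228 0.4476 0.2952 -0.4884 -0.2650 -0.6939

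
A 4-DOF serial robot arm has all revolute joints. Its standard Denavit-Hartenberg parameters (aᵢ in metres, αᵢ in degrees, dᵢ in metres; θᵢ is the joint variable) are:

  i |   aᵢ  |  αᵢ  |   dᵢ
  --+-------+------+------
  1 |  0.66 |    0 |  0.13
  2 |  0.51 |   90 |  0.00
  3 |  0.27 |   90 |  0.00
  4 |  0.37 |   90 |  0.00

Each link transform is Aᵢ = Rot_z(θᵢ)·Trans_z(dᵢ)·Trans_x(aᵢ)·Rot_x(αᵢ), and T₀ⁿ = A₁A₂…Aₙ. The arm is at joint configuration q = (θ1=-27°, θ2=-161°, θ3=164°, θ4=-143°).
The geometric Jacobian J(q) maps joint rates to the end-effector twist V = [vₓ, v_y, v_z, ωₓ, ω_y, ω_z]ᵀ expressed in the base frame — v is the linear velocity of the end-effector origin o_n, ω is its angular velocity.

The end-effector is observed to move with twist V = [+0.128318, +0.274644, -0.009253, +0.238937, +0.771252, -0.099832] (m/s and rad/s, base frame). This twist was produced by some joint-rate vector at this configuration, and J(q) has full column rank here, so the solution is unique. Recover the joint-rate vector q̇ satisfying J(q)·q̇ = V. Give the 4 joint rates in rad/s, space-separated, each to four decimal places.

0.5430 -0.1920 0.7970 -0.4690

o_n = [0.0278, -0.4457, 0.1230]
J₁: ẑ×o_n = [0.4457, 0.0278, -0.0000], ω = ẑ
J2: z=[0.0000, 0.0000, 1.0000] o=[0.5881, -0.2996, 0.1300] → [0.1461, -0.5603, 0.0000, 0.0000, 0.0000, 1.0000]
J3: z=[0.1392, 0.9903, 0.0000] o=[0.0830, -0.2287, 0.1300] → [-0.0070, 0.0010, 0.0245, 0.1392, 0.9903, 0.0000]
J4: z=[-0.2730, 0.0384, 0.9613] o=[0.3400, -0.2648, 0.2044] → [0.1708, -0.3224, 0.0614, -0.2730, 0.0384, 0.9613]
q̇ = J⁺·V = [0.5430, -0.1920, 0.7970, -0.4690]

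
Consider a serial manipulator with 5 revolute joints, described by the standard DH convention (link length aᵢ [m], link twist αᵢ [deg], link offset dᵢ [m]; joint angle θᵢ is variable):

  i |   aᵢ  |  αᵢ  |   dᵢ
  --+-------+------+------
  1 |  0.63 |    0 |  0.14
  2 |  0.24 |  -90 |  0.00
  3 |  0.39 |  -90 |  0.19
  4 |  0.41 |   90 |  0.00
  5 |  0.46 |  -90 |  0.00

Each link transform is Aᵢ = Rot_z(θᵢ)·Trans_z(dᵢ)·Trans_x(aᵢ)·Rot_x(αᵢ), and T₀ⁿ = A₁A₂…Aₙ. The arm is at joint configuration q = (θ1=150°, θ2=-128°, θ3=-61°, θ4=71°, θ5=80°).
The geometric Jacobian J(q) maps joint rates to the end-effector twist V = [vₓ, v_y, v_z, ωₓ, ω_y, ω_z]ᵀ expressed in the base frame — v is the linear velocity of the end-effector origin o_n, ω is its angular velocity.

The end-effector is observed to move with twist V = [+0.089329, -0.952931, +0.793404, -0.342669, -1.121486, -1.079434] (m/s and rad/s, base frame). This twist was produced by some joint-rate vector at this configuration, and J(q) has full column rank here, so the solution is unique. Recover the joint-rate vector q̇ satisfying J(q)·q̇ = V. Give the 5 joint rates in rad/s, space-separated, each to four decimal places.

-0.0530 -0.8030 -0.7210 -0.5370 -0.5850

o_n = [0.3936, 0.3998, 0.4010]
J₁: ẑ×o_n = [-0.3998, 0.3936, 0.0000], ω = ẑ
J2: z=[0.0000, 0.0000, 1.0000] o=[-0.5456, 0.3150, 0.1400] → [-0.0848, 0.9392, 0.0000, 0.0000, 0.0000, 1.0000]
J3: z=[-0.3746, 0.9272, 0.0000] o=[-0.3231, 0.4049, 0.1400] → [0.2420, 0.0978, -0.6626, -0.3746, 0.9272, 0.0000]
J4: z=[0.8109, 0.3276, -0.4848] o=[-0.2189, 0.6519, 0.4811] → [-0.1485, -0.2320, -0.4051, 0.8109, 0.3276, -0.4848]
J5: z=[0.3031, 0.4736, 0.8270] o=[-0.0137, 0.3167, 0.5978] → [-0.1620, 0.3965, -0.1677, 0.3031, 0.4736, 0.8270]
q̇ = J⁺·V = [-0.0530, -0.8030, -0.7210, -0.5370, -0.5850]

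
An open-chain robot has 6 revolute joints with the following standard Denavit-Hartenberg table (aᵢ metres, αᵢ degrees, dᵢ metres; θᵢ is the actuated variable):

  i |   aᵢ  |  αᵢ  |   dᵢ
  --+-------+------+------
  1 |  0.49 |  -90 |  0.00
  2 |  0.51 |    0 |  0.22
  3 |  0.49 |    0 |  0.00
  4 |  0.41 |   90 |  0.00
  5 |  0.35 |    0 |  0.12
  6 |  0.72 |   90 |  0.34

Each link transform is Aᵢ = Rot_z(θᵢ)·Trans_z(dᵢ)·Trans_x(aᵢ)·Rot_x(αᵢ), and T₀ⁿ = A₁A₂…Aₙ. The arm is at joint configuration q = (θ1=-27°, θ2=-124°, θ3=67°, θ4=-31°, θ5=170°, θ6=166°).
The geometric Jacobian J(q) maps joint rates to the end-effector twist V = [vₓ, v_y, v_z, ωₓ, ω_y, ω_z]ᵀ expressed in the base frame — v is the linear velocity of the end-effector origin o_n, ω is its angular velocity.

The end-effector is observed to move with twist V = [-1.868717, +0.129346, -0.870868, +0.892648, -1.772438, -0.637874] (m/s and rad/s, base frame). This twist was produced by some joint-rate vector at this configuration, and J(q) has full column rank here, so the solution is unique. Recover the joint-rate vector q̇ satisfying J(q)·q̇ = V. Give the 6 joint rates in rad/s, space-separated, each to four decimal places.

-0.5820 -0.8840 -0.2390 -0.0510 -0.9910 -0.6100

o_n = [0.0277, -0.0276, 1.5724]
J₁: ẑ×o_n = [0.0276, 0.0277, -0.0000], ω = ẑ
J2: z=[0.4540, 0.8910, 0.0000] o=[0.4366, -0.2225, 0.0000] → [1.4011, -0.7139, 0.4528, 0.4540, 0.8910, 0.0000]
J3: z=[0.4540, 0.8910, 0.0000] o=[0.2824, 0.1030, 0.4228] → [1.0243, -0.5219, 0.1676, 0.4540, 0.8910, 0.0000]
J4: z=[0.4540, 0.8910, 0.0000] o=[0.5202, -0.0181, 0.8338] → [0.6582, -0.3354, 0.4345, 0.4540, 0.8910, 0.0000]
J5: z=[-0.8905, 0.4537, 0.0349] o=[0.5329, -0.0246, 1.2435] → [0.1493, 0.2753, 0.2319, -0.8905, 0.4537, 0.0349]
J6: z=[-0.8905, 0.4537, 0.0349] o=[0.4429, 0.0894, 0.9032] → [0.3077, 0.5814, 0.2927, -0.8905, 0.4537, 0.0349]
q̇ = J⁺·V = [-0.5820, -0.8840, -0.2390, -0.0510, -0.9910, -0.6100]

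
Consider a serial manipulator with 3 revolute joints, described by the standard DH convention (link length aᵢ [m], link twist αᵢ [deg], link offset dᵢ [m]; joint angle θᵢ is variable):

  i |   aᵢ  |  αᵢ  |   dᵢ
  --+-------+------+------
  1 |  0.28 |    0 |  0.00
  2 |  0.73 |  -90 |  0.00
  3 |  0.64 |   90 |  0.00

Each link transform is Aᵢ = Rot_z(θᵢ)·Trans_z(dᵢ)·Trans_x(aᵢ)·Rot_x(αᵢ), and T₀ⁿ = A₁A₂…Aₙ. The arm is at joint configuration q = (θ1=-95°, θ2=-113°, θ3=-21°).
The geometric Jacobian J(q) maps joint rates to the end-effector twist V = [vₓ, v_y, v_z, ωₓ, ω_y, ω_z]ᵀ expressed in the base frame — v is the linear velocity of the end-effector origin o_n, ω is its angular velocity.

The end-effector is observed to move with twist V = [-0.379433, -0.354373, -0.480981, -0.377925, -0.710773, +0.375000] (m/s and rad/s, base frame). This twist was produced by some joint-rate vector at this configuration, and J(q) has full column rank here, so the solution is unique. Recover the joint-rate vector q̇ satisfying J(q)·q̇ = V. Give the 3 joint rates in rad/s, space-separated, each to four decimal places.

o_n = [-1.1965, 0.3443, 0.2294]
J₁: ẑ×o_n = [-0.3443, -1.1965, 0.0000], ω = ẑ
J2: z=[0.0000, 0.0000, 1.0000] o=[-0.0244, -0.2789, 0.0000] → [-0.6232, -1.1721, 0.0000, 0.0000, 0.0000, 1.0000]
J3: z=[-0.4695, -0.8829, 0.0000] o=[-0.6690, 0.0638, 0.0000] → [-0.2025, 0.1077, -0.5975, -0.4695, -0.8829, 0.0000]
q̇ = J⁺·V = [0.0620, 0.3130, 0.8050]

0.0620 0.3130 0.8050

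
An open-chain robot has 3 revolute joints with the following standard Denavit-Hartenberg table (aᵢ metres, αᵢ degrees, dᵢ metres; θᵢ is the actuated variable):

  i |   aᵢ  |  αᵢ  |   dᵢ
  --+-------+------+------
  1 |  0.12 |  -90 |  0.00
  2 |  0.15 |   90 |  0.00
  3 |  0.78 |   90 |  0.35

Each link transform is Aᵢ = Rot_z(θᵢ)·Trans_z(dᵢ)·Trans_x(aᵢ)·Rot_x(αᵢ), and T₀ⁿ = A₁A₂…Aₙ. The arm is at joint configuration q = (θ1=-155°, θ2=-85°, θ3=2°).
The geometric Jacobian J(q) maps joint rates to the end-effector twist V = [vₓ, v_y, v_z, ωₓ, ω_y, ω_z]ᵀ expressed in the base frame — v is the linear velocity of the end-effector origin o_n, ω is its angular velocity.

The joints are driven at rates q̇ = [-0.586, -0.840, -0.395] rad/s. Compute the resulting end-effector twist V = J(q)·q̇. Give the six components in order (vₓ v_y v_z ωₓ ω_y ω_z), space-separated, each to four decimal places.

o_n = [0.1453, 0.0377, 0.9565]
J₁: ẑ×o_n = [-0.0377, 0.1453, 0.0000], ω = ẑ
J2: z=[0.4226, -0.9063, 0.0000] o=[-0.1088, -0.0507, 0.0000] → [-0.8669, -0.4042, 0.2677, 0.4226, -0.9063, 0.0000]
J3: z=[0.9029, 0.4210, 0.0872] o=[-0.1206, -0.0562, 0.1494] → [0.3316, -0.7055, -0.0271, 0.9029, 0.4210, 0.0872]
V = J·q̇ = [0.6193, 0.5331, -0.2141, -0.7116, 0.5950, -0.6204]

0.6193 0.5331 -0.2141 -0.7116 0.5950 -0.6204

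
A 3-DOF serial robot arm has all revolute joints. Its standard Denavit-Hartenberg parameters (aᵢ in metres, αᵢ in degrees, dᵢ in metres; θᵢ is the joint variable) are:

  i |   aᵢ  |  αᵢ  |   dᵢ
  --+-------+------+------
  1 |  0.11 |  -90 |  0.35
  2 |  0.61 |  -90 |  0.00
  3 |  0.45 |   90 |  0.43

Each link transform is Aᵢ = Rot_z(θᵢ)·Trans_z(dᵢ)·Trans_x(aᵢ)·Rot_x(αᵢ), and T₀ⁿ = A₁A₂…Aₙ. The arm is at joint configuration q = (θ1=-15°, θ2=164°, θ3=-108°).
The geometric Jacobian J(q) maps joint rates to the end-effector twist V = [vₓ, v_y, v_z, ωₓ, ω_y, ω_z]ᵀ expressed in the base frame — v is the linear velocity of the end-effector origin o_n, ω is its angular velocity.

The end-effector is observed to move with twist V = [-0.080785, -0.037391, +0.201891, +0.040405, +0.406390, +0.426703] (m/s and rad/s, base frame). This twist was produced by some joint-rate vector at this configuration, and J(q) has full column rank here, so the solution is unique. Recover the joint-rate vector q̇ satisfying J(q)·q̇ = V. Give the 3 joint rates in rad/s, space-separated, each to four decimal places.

0.1960 0.4030 0.2400

o_n = [-0.3347, 0.5328, 0.6335]
J₁: ẑ×o_n = [-0.5328, -0.3347, 0.0000], ω = ẑ
J2: z=[0.2588, 0.9659, 0.0000] o=[0.1063, -0.0285, 0.3500] → [0.2739, -0.0734, 0.5712, 0.2588, 0.9659, 0.0000]
J3: z=[-0.2662, 0.0713, 0.9613] o=[-0.4601, 0.1233, 0.1819] → [-0.3614, 0.2408, -0.1180, -0.2662, 0.0713, 0.9613]
q̇ = J⁺·V = [0.1960, 0.4030, 0.2400]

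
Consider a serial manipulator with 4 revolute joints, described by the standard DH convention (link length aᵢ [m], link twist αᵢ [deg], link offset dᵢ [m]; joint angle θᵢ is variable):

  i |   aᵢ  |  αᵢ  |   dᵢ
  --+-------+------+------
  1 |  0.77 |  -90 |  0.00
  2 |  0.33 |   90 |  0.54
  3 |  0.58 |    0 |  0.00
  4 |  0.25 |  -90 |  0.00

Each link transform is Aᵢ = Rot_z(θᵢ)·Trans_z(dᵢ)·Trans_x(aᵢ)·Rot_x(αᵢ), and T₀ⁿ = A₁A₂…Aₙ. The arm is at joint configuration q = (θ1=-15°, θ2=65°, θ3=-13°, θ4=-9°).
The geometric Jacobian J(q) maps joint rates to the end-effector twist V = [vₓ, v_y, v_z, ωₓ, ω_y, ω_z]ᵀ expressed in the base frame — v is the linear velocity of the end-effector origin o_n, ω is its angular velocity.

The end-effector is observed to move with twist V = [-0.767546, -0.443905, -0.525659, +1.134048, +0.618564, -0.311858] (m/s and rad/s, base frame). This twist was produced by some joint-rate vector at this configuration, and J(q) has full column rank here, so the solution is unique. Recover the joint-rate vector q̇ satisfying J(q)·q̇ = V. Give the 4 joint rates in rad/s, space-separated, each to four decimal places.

o_n = [1.2856, -0.0174, -1.0213]
J₁: ẑ×o_n = [0.0174, 1.2856, -0.0000], ω = ẑ
J2: z=[0.2588, 0.9659, 0.0000] o=[0.7438, -0.1993, 0.0000] → [-0.9865, 0.2643, -0.4763, 0.2588, 0.9659, 0.0000]
J3: z=[0.8754, -0.2346, 0.4226] o=[1.0182, 0.2862, -0.2991] → [0.2978, 0.7453, -0.2031, 0.8754, -0.2346, 0.4226]
J4: z=[0.8754, -0.2346, 0.4226] o=[1.2152, 0.0984, -0.8113] → [0.0982, 0.2137, -0.0849, 0.8754, -0.2346, 0.4226]
q̇ = J⁺·V = [-0.7480, 0.8910, 0.1160, 0.9160]

-0.7480 0.8910 0.1160 0.9160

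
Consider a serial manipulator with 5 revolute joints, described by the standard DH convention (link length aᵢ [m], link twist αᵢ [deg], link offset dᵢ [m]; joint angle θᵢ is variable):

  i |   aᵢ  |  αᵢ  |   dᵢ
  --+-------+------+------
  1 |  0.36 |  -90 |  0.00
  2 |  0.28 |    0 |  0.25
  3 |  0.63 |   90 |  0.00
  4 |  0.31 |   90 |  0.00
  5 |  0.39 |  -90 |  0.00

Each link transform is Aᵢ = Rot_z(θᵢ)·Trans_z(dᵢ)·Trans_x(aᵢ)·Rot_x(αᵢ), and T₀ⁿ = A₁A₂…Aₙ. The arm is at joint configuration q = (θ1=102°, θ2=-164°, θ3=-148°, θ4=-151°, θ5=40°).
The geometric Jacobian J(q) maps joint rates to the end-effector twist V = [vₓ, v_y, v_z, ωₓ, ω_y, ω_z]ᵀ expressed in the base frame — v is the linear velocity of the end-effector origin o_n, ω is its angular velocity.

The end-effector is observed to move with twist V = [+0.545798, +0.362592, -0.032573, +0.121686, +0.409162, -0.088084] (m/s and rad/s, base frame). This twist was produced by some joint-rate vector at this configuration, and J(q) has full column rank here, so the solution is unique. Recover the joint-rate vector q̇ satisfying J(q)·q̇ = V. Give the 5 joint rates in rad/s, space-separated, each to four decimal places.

-0.8060 -0.2500 -0.4640 0.7590 0.5830

o_n = [-0.0270, 0.3443, 0.1724]
J₁: ẑ×o_n = [-0.3443, -0.0270, 0.0000], ω = ẑ
J2: z=[-0.9781, -0.2079, 0.0000] o=[-0.0748, 0.3521, 0.0000] → [-0.0358, 0.1686, 0.0176, -0.9781, -0.2079, 0.0000]
J3: z=[-0.9781, -0.2079, 0.0000] o=[-0.2634, 0.0369, 0.0772] → [-0.0198, 0.0932, -0.2516, -0.9781, -0.2079, 0.0000]
J4: z=[-0.1545, 0.7269, 0.6691] o=[-0.3511, 0.4492, -0.3910] → [0.4797, 0.3039, -0.2193, -0.1545, 0.7269, 0.6691]
J5: z=[-0.7881, -0.4992, 0.3603] o=[-0.1663, 0.3030, -0.1895] → [-0.1955, 0.3354, 0.0370, -0.7881, -0.4992, 0.3603]
q̇ = J⁺·V = [-0.8060, -0.2500, -0.4640, 0.7590, 0.5830]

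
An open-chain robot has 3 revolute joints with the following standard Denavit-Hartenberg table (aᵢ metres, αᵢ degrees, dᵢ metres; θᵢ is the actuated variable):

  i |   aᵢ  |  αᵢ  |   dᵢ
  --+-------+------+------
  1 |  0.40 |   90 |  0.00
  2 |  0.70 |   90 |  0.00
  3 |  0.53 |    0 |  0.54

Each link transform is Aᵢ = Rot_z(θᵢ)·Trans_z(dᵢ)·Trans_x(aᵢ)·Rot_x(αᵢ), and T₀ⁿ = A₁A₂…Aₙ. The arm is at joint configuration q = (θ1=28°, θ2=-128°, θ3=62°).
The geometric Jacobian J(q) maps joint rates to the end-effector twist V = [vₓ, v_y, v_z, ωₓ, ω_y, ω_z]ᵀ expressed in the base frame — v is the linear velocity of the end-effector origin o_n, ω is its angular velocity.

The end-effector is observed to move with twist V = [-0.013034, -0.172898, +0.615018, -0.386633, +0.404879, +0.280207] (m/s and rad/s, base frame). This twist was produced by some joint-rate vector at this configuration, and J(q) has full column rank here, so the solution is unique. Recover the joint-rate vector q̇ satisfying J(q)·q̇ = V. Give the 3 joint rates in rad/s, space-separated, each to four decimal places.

0.1620 -0.5390 0.1920

o_n = [-0.3186, -0.6994, -0.4152]
J₁: ẑ×o_n = [0.6994, -0.3186, 0.0000], ω = ẑ
J2: z=[0.4695, -0.8829, 0.0000] o=[0.3532, 0.1878, 0.0000] → [0.3666, 0.1949, -1.0097, 0.4695, -0.8829, 0.0000]
J3: z=[-0.6958, -0.3699, 0.6157] o=[-0.0273, -0.0145, -0.5516] → [0.3712, -0.0844, 0.3688, -0.6958, -0.3699, 0.6157]
q̇ = J⁺·V = [0.1620, -0.5390, 0.1920]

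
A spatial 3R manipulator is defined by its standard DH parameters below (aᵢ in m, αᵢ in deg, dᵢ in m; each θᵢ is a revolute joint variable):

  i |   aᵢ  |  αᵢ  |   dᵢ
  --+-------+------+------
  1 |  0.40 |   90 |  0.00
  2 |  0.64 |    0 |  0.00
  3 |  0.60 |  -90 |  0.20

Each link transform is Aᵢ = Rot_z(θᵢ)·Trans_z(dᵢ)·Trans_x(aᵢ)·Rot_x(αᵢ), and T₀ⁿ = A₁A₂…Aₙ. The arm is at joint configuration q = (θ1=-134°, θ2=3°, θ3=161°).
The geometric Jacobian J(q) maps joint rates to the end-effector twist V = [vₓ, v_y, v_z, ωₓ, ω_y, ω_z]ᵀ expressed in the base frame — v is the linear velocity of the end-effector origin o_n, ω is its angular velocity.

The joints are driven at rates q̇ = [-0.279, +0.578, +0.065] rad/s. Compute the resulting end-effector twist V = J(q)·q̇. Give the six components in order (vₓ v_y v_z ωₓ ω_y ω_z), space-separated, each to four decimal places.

0.0333 0.2202 -0.0014 -0.4625 0.4467 -0.2790

o_n = [-0.4651, -0.1937, 0.1989]
J₁: ẑ×o_n = [0.1937, -0.4651, 0.0000], ω = ẑ
J2: z=[-0.7193, 0.6947, 0.0000] o=[-0.2779, -0.2877, 0.0000] → [0.1382, 0.1431, 0.0624, -0.7193, 0.6947, 0.0000]
J3: z=[-0.7193, 0.6947, 0.0000] o=[-0.7218, -0.7475, 0.0335] → [0.1149, 0.1190, -0.5768, -0.7193, 0.6947, 0.0000]
V = J·q̇ = [0.0333, 0.2202, -0.0014, -0.4625, 0.4467, -0.2790]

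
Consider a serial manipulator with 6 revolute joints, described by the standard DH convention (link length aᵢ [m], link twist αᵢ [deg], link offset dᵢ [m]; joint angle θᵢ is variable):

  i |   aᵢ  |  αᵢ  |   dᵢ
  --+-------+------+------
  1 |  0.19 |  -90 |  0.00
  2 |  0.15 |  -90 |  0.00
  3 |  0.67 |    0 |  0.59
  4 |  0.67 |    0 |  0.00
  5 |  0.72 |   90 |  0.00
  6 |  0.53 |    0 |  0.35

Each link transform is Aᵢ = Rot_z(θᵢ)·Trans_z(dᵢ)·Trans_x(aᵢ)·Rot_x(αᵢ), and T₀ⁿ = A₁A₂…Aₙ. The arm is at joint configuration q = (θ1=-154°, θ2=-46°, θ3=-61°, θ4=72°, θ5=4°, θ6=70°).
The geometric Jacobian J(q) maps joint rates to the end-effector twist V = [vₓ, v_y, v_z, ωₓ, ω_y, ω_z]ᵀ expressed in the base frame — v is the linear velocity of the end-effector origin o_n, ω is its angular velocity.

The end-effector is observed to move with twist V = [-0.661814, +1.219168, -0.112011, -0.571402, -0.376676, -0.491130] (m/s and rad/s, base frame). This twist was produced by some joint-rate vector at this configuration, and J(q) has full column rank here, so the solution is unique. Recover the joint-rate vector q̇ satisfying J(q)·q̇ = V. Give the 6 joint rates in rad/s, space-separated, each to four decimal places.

0.1650 0.0900 0.3000 0.8880 -0.2440 -0.0020

o_n = [-1.9346, -1.5699, 0.7502]
J₁: ẑ×o_n = [1.5699, -1.9346, 0.0000], ω = ẑ
J2: z=[0.4384, -0.8988, 0.0000] o=[-0.1708, -0.0833, 0.0000] → [-0.6743, -0.3289, -2.2370, 0.4384, -0.8988, 0.0000]
J3: z=[-0.6465, -0.3153, -0.6947] o=[-0.2644, -0.1290, 0.1079] → [-1.2035, 1.5755, 0.4050, -0.6465, -0.3153, -0.6947]
J4: z=[-0.6465, -0.3153, -0.6947] o=[-0.5918, -0.9406, -0.0683] → [-0.6953, 1.4620, -0.0166, -0.6465, -0.3153, -0.6947]
J5: z=[-0.6465, -0.3153, -0.6947] o=[-1.0585, -1.0260, 0.4048] → [-0.4868, 0.8320, 0.0754, -0.6465, -0.3153, -0.6947]
J6: z=[0.2618, -0.9470, 0.1862] o=[-1.5744, -1.0703, 0.9051] → [0.2397, -0.0265, -0.4720, 0.2618, -0.9470, 0.1862]
q̇ = J⁺·V = [0.1650, 0.0900, 0.3000, 0.8880, -0.2440, -0.0020]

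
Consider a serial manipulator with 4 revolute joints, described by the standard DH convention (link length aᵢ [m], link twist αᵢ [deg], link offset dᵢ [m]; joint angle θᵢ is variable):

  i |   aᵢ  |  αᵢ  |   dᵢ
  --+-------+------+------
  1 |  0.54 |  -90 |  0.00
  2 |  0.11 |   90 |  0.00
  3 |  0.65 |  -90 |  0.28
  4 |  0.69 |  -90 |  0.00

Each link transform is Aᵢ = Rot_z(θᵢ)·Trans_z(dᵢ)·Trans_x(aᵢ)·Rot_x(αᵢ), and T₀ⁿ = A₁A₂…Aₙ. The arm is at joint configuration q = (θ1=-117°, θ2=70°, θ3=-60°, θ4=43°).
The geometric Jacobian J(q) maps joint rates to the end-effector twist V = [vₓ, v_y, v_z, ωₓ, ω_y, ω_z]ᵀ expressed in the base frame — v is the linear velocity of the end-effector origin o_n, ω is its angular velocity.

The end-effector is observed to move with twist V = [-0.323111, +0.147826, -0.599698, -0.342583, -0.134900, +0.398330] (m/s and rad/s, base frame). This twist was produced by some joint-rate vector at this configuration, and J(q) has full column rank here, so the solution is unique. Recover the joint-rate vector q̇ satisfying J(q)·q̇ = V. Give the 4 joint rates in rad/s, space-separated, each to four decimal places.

-0.5370 0.2090 0.5790 -0.9060

o_n = [-1.1615, -0.0771, -0.7110]
J₁: ẑ×o_n = [0.0771, -1.1615, 0.0000], ω = ẑ
J2: z=[0.8910, -0.4540, 0.0000] o=[-0.2452, -0.4811, 0.0000] → [0.3228, 0.6335, -0.0560, 0.8910, -0.4540, 0.0000]
J3: z=[-0.4266, -0.8373, 0.3420] o=[-0.2622, -0.5147, -0.1034] → [0.3591, -0.5668, -0.9396, -0.4266, -0.8373, 0.3420]
J4: z=[0.3110, -0.4909, -0.8138] o=[-0.9337, -0.5926, -0.3130] → [0.6149, 0.3092, 0.0485, 0.3110, -0.4909, -0.8138]
q̇ = J⁺·V = [-0.5370, 0.2090, 0.5790, -0.9060]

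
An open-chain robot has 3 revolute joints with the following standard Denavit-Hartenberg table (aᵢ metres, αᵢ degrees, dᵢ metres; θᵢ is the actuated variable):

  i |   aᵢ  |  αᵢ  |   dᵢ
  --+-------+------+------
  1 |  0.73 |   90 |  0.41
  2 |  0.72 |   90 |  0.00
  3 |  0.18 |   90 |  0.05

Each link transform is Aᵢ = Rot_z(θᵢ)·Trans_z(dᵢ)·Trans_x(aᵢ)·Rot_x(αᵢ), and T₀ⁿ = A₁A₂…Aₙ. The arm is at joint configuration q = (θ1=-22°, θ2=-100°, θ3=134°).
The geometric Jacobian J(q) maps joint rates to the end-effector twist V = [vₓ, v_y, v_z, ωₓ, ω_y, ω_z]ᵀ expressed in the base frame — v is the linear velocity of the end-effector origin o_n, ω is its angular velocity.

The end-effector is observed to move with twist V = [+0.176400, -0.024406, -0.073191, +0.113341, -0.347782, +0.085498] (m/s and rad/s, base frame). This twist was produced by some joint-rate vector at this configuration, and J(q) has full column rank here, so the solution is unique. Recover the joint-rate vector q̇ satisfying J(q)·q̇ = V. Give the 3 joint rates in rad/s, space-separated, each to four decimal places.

0.1270 0.2800 -0.2390

o_n = [0.4869, -0.3364, -0.1672]
J₁: ẑ×o_n = [0.3364, 0.4869, -0.0000], ω = ẑ
J2: z=[-0.3746, -0.9272, 0.0000] o=[0.6768, -0.2735, 0.4100] → [0.5352, -0.2162, -0.1526, -0.3746, -0.9272, 0.0000]
J3: z=[-0.9131, 0.3689, 0.1736] o=[0.5609, -0.2266, -0.2991] → [0.0677, 0.1075, 0.1275, -0.9131, 0.3689, 0.1736]
q̇ = J⁺·V = [0.1270, 0.2800, -0.2390]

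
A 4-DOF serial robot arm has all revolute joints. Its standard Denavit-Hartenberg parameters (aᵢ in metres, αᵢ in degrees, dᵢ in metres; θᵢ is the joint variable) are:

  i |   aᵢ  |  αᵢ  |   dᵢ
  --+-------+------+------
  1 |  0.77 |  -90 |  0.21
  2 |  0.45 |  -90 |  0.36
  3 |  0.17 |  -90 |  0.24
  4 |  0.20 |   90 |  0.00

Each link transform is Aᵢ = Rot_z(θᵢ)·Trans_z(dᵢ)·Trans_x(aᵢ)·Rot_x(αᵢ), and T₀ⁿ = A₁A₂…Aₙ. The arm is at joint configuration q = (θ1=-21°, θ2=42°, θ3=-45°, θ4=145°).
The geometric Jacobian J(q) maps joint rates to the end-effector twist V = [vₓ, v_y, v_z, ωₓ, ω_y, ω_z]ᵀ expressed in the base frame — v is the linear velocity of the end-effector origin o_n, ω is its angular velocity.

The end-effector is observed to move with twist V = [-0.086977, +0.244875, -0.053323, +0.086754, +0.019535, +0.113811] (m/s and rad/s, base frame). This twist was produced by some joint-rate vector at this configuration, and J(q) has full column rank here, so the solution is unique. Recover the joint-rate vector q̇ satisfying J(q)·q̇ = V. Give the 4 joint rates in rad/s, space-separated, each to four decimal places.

0.2060 0.1660 0.0190 0.1650

o_n = [1.0864, -0.0267, -0.1871]
J₁: ẑ×o_n = [0.0267, 1.0864, -0.0000], ω = ẑ
J2: z=[0.3584, 0.9336, 0.0000] o=[0.7189, -0.2759, 0.2100] → [-0.3708, 0.1423, -0.2538, 0.3584, 0.9336, 0.0000]
J3: z=[-0.6247, 0.2398, -0.7431] o=[1.1601, -0.0597, -0.0911] → [0.0015, -0.0052, -0.0029, -0.6247, 0.2398, -0.7431]
J4: z=[0.2372, -0.8485, -0.4731] o=[1.1366, 0.0781, -0.3499] → [-0.1877, -0.0148, -0.0675, 0.2372, -0.8485, -0.4731]
q̇ = J⁺·V = [0.2060, 0.1660, 0.0190, 0.1650]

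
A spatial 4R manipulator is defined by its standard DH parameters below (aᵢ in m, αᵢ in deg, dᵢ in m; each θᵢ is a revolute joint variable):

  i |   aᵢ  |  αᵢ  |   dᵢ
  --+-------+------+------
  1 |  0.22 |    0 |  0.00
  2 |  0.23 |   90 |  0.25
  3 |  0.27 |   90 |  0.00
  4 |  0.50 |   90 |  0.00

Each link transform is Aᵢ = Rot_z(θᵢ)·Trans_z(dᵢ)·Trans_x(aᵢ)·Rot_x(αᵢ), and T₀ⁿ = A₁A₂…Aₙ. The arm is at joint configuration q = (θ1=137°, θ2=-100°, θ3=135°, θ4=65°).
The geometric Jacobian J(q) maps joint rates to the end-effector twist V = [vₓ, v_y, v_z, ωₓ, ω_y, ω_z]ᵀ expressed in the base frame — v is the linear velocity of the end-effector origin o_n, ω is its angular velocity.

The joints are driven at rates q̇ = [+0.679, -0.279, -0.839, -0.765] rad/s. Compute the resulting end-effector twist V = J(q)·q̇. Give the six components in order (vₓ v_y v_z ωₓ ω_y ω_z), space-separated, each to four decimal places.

o_n = [0.0237, -0.2783, 0.5903]
J₁: ẑ×o_n = [0.2783, 0.0237, -0.0000], ω = ẑ
J2: z=[0.0000, 0.0000, 1.0000] o=[-0.1609, 0.1500, 0.0000] → [0.4283, 0.1846, -0.0000, 0.0000, 0.0000, 1.0000]
J3: z=[0.6018, -0.7986, 0.0000] o=[0.0228, 0.2885, 0.2500] → [-0.2718, -0.2048, -0.3403, 0.6018, -0.7986, 0.0000]
J4: z=[0.5647, 0.4255, 0.7071] o=[-0.1297, 0.1736, 0.4409] → [0.3831, 0.0241, -0.3204, 0.5647, 0.4255, 0.7071]
V = J·q̇ = [0.0044, 0.1180, 0.5307, -0.9369, 0.3445, -0.1409]

0.0044 0.1180 0.5307 -0.9369 0.3445 -0.1409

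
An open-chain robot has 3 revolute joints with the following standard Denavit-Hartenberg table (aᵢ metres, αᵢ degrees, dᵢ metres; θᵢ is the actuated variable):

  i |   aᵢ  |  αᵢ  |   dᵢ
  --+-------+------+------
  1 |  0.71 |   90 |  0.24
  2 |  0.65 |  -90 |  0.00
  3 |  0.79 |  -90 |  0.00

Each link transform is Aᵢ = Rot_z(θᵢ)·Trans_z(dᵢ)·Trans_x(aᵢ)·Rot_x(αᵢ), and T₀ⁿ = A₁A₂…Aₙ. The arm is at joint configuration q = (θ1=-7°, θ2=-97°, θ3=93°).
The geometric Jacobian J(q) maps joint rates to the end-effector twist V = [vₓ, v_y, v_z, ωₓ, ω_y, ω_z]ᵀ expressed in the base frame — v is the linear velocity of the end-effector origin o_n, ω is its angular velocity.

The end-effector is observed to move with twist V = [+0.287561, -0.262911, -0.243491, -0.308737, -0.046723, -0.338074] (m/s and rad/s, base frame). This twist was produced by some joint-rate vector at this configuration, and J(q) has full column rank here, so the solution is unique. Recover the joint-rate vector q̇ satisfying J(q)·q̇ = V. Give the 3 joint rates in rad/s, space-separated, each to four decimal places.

-0.3750 0.0840 -0.3030

o_n = [0.7272, 0.7055, -0.3641]
J₁: ẑ×o_n = [-0.7055, 0.7272, 0.0000], ω = ẑ
J2: z=[-0.1219, -0.9925, 0.0000] o=[0.7047, -0.0865, 0.2400] → [0.5996, -0.0736, -0.0742, -0.1219, -0.9925, 0.0000]
J3: z=[0.9851, -0.1210, -0.1219] o=[0.6261, -0.0769, -0.4052] → [0.0904, -0.0528, 0.7830, 0.9851, -0.1210, -0.1219]
q̇ = J⁺·V = [-0.3750, 0.0840, -0.3030]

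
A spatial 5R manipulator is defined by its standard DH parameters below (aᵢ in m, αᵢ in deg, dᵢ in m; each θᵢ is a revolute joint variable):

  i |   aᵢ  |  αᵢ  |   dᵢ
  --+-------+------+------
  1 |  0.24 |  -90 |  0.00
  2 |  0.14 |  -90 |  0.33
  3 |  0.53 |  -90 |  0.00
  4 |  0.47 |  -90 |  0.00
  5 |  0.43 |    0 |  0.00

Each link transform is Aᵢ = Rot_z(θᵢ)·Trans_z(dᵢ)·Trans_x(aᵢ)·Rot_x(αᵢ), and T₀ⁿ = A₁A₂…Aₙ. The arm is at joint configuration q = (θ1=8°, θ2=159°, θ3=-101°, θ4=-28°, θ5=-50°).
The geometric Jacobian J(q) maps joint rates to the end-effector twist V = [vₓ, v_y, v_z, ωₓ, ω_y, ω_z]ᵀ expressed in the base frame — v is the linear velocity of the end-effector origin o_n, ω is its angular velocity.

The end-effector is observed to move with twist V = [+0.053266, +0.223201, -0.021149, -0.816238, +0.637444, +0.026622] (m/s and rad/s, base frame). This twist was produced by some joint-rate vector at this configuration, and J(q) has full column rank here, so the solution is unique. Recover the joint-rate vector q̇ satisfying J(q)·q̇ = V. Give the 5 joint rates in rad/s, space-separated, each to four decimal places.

0.7980 0.7700 -0.8490 0.9260 -0.4380

o_n = [-0.3224, 1.5301, 0.2424]
J₁: ẑ×o_n = [-1.5301, -0.3224, 0.0000], ω = ẑ
J2: z=[-0.1392, 0.9903, 0.0000] o=[0.2377, 0.0334, 0.0000] → [0.2400, 0.0337, 0.3463, -0.1392, 0.9903, 0.0000]
J3: z=[-0.3549, -0.0499, 0.9336] o=[0.0623, 0.3420, -0.0502] → [-1.1237, -0.2553, -0.4408, -0.3549, -0.0499, 0.9336]
J4: z=[-0.9341, 0.0614, -0.3518] o=[0.0834, 0.8703, -0.0139] → [0.2478, 0.3822, -0.5913, -0.9341, 0.0614, -0.3518]
J5: z=[0.3320, 0.5120, -0.7922] o=[0.0216, 1.2730, 0.2204] → [0.2149, 0.2652, 0.2615, 0.3320, 0.5120, -0.7922]
q̇ = J⁺·V = [0.7980, 0.7700, -0.8490, 0.9260, -0.4380]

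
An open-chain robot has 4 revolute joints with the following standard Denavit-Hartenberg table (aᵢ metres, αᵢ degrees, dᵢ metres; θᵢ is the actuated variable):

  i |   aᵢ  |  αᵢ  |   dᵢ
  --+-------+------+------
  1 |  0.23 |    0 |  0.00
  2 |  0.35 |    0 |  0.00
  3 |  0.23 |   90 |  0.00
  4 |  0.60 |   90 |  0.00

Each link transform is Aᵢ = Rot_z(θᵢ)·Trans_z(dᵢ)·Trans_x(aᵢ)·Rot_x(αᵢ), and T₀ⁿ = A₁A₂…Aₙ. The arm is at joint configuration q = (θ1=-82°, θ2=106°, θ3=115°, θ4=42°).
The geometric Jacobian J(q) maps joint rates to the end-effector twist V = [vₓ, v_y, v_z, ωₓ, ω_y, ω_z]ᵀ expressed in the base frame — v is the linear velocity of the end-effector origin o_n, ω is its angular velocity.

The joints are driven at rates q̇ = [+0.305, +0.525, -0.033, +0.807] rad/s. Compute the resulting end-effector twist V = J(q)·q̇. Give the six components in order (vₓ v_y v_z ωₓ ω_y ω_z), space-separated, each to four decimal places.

-0.1576 -0.3440 0.3598 0.5294 0.6091 0.7970

o_n = [-0.1583, 0.3580, 0.4015]
J₁: ẑ×o_n = [-0.3580, -0.1583, 0.0000], ω = ẑ
J2: z=[0.0000, 0.0000, 1.0000] o=[0.0320, -0.2278, 0.0000] → [-0.5858, -0.1904, 0.0000, 0.0000, 0.0000, 1.0000]
J3: z=[0.0000, 0.0000, 1.0000] o=[0.3518, -0.0854, 0.0000] → [-0.4434, -0.5101, 0.0000, 0.0000, 0.0000, 1.0000]
J4: z=[0.6561, 0.7547, 0.0000] o=[0.1782, 0.0655, 0.0000] → [0.3030, -0.2634, 0.4459, 0.6561, 0.7547, 0.0000]
V = J·q̇ = [-0.1576, -0.3440, 0.3598, 0.5294, 0.6091, 0.7970]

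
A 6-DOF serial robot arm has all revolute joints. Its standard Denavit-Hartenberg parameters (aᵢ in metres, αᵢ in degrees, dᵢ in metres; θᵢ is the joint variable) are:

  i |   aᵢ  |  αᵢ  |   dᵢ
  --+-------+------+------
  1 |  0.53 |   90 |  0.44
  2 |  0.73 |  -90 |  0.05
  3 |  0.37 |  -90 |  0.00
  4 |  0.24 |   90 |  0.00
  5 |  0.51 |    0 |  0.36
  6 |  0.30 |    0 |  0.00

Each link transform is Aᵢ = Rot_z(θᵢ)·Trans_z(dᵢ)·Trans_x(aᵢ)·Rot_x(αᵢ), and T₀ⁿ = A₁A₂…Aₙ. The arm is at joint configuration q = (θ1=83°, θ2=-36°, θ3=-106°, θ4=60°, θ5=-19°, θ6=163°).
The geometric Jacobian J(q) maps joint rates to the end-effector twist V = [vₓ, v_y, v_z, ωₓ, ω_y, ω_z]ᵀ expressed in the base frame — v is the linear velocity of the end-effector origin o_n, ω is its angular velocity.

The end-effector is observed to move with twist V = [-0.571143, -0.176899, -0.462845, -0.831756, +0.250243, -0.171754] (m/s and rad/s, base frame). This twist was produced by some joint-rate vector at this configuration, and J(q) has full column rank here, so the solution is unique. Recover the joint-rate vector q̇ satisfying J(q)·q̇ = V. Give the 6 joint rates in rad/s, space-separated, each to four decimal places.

o_n = [1.0273, 0.6646, -0.0359]
J₁: ẑ×o_n = [-0.6646, 1.0273, 0.0000], ω = ẑ
J2: z=[0.9925, -0.1219, 0.0000] o=[0.0646, 0.5260, 0.4400] → [0.0580, 0.4724, 0.2548, 0.9925, -0.1219, 0.0000]
J3: z=[0.0716, 0.5834, 0.8090] o=[0.1862, 1.1061, 0.0109] → [0.3299, 0.6838, -0.5223, 0.0716, 0.5834, 0.8090]
J4: z=[0.3684, 0.7383, -0.5650] o=[0.5292, 0.9809, 0.0709] → [-0.2576, -0.2421, -0.4843, 0.3684, 0.7383, -0.5650]
J5: z=[0.8386, -0.0014, 0.5448] o=[0.6255, 0.8190, -0.0778] → [0.0841, 0.1838, -0.1289, 0.8386, -0.0014, 0.5448]
J6: z=[0.8386, -0.0014, 0.5448] o=[1.0598, 0.3707, -0.0867] → [-0.1602, -0.0603, 0.2464, 0.8386, -0.0014, 0.5448]
q̇ = J⁺·V = [0.5500, -0.9100, -0.4410, 0.5370, 0.4620, -0.5750]

0.5500 -0.9100 -0.4410 0.5370 0.4620 -0.5750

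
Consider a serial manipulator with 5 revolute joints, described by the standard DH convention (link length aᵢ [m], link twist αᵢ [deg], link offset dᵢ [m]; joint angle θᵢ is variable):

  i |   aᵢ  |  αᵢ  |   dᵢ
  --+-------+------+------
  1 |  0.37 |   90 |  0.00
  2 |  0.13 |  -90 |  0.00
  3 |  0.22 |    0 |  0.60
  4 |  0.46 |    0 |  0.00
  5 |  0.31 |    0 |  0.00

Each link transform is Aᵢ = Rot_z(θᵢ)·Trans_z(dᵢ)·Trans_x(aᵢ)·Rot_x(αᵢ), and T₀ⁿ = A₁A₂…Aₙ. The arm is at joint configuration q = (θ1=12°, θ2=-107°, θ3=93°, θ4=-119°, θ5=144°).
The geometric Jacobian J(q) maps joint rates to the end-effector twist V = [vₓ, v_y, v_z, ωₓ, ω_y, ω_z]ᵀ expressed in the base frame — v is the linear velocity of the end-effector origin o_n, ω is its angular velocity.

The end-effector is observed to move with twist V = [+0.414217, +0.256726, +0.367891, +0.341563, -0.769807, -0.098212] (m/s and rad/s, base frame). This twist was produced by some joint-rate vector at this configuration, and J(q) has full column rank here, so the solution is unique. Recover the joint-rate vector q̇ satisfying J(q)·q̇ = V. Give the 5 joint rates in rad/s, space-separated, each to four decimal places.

o_n = [0.7520, 0.4581, -0.5449]
J₁: ẑ×o_n = [-0.4581, 0.7520, 0.0000], ω = ẑ
J2: z=[0.2079, -0.9781, 0.0000] o=[0.3619, 0.0769, 0.0000] → [0.5330, 0.1133, 0.4608, 0.2079, -0.9781, 0.0000]
J3: z=[0.9354, 0.1988, -0.2924] o=[0.3247, 0.0690, -0.1243] → [0.0301, 0.2685, 0.2790, 0.9354, 0.1988, -0.2924]
J4: z=[0.9354, 0.1988, -0.2924] o=[0.8436, 0.4039, -0.2887] → [-0.0351, 0.2664, 0.0689, 0.9354, 0.1988, -0.2924]
J5: z=[0.9354, 0.1988, -0.2924] o=[0.7673, 0.1815, -0.6841] → [0.1085, -0.1257, 0.2618, 0.9354, 0.1988, -0.2924]
q̇ = J⁺·V = [-0.0450, 0.8240, 0.2310, 0.3290, -0.3780]

-0.0450 0.8240 0.2310 0.3290 -0.3780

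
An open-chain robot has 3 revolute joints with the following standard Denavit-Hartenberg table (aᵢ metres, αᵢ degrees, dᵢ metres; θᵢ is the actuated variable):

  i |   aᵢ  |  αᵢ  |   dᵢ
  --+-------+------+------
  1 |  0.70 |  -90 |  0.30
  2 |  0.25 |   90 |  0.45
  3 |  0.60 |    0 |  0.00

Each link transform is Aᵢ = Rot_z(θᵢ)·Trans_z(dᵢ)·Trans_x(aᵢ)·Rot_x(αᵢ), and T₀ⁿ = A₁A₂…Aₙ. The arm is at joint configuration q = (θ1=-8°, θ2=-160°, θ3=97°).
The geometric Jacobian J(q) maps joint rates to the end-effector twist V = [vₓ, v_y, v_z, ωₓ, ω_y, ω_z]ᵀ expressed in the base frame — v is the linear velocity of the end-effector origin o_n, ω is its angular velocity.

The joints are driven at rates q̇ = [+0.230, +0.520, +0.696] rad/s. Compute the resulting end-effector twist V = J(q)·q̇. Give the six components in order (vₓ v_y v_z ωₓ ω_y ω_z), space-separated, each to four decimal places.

o_n = [0.6741, 0.9611, 0.3605]
J₁: ẑ×o_n = [-0.9611, 0.6741, 0.0000], ω = ẑ
J2: z=[0.1392, 0.9903, 0.0000] o=[0.6932, -0.0974, 0.3000] → [0.0599, -0.0084, 0.1662, 0.1392, 0.9903, 0.0000]
J3: z=[-0.3387, 0.0476, -0.9397] o=[0.5232, 0.3809, 0.3855] → [0.5440, -0.1503, -0.2037, -0.3387, 0.0476, -0.9397]
V = J·q̇ = [0.1887, 0.0461, -0.0553, -0.1634, 0.5481, -0.4240]

0.1887 0.0461 -0.0553 -0.1634 0.5481 -0.4240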